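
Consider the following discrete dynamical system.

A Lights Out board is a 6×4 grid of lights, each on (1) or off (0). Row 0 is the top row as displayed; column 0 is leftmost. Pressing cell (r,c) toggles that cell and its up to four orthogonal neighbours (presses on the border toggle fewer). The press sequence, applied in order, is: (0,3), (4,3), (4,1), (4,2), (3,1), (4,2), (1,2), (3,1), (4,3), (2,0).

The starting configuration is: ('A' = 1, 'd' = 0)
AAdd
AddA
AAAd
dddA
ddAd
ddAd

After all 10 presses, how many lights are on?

gen 0: AAdd
AddA
AAAd
dddA
ddAd
ddAd
gen 1: AAAA
Addd
AAAd
dddA
ddAd
ddAd
gen 2: AAAA
Addd
AAAd
dddd
dddA
ddAA
gen 3: AAAA
Addd
AAAd
dAdd
AAAA
dAAA
gen 4: AAAA
Addd
AAAd
dAAd
Addd
dAdA
gen 5: AAAA
Addd
AdAd
Addd
AAdd
dAdA
gen 6: AAAA
Addd
AdAd
AdAd
AdAA
dAAA
gen 7: AAdA
AAAA
Addd
AdAd
AdAA
dAAA
gen 8: AAdA
AAAA
AAdd
dAdd
AAAA
dAAA
gen 9: AAdA
AAAA
AAdd
dAdA
AAdd
dAAd
gen 10: AAdA
dAAA
dddd
AAdA
AAdd
dAAd

13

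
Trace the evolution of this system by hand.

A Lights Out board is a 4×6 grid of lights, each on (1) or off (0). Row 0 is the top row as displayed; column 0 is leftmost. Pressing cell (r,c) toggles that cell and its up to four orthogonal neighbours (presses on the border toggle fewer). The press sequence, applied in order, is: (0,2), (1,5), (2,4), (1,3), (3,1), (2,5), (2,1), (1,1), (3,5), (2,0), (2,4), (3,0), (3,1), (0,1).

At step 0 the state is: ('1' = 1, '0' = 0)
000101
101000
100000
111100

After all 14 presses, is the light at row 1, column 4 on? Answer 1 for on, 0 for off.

0

t=0: 000101
101000
100000
111100
t=1: 011001
100000
100000
111100
t=2: 011000
100011
100001
111100
t=3: 011000
100001
100110
111110
t=4: 011100
101111
100010
111110
t=5: 011100
101111
110010
000110
t=6: 011100
101110
110001
000111
t=7: 011100
111110
001001
010111
t=8: 001100
000110
011001
010111
t=9: 001100
000110
011000
010100
t=10: 001100
100110
101000
110100
t=11: 001100
100100
101111
110110
t=12: 001100
100100
001111
000110
t=13: 001100
100100
011111
111110
t=14: 110100
110100
011111
111110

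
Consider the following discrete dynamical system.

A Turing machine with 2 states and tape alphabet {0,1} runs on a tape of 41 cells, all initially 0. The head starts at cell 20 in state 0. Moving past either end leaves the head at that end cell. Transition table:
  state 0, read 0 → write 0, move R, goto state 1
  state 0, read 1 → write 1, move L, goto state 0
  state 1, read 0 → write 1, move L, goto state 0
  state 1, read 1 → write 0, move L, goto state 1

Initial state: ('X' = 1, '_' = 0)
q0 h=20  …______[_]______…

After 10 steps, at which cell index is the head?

18

0) q0 h=20  …______[_]______…
1) q1 h=21  …______[_]______…
2) q0 h=20  …______[_]X_____…
3) q1 h=21  …______[X]______…
4) q1 h=20  …______[_]______…
5) q0 h=19  …______[_]X_____…
6) q1 h=20  …______[X]______…
7) q1 h=19  …______[_]______…
8) q0 h=18  …______[_]X_____…
9) q1 h=19  …______[X]______…
10) q1 h=18  …______[_]______…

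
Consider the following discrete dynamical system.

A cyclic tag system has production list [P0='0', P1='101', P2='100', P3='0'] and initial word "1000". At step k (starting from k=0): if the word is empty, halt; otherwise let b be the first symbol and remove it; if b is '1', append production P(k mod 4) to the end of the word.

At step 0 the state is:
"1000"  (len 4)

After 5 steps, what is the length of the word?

t=0: "1000"  (len 4)
t=1: "0000"  (len 4)
t=2: "000"  (len 3)
t=3: "00"  (len 2)
t=4: "0"  (len 1)
t=5: (halted — word empty)

0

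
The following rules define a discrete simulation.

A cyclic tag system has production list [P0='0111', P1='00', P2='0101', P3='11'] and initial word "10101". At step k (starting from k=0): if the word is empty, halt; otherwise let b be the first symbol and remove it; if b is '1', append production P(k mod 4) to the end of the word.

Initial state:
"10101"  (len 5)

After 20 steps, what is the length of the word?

29

step 0: "10101"  (len 5)
step 1: "01010111"  (len 8)
step 2: "1010111"  (len 7)
step 3: "0101110101"  (len 10)
step 4: "101110101"  (len 9)
step 5: "011101010111"  (len 12)
step 6: "11101010111"  (len 11)
step 7: "11010101110101"  (len 14)
step 8: "101010111010111"  (len 15)
step 9: "010101110101110111"  (len 18)
step 10: "10101110101110111"  (len 17)
step 11: "01011101011101110101"  (len 20)
step 12: "1011101011101110101"  (len 19)
step 13: "0111010111011101010111"  (len 22)
step 14: "111010111011101010111"  (len 21)
step 15: "110101110111010101110101"  (len 24)
step 16: "1010111011101010111010111"  (len 25)
step 17: "0101110111010101110101110111"  (len 28)
step 18: "101110111010101110101110111"  (len 27)
step 19: "011101110101011101011101110101"  (len 30)
step 20: "11101110101011101011101110101"  (len 29)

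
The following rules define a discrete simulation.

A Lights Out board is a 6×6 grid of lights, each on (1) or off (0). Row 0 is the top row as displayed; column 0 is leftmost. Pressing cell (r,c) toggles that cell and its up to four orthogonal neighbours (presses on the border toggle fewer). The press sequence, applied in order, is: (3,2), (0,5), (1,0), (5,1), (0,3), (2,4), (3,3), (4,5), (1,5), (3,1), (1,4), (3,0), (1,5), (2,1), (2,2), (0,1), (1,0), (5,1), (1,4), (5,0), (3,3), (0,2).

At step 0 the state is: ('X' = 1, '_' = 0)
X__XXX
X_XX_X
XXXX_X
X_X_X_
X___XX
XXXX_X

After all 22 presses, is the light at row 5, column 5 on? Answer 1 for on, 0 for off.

t=0: X__XXX
X_XX_X
XXXX_X
X_X_X_
X___XX
XXXX_X
t=1: X__XXX
X_XX_X
XX_X_X
XX_XX_
X_X_XX
XXXX_X
t=2: X__X__
X_XX__
XX_X_X
XX_XX_
X_X_XX
XXXX_X
t=3: ___X__
_XXX__
_X_X_X
XX_XX_
X_X_XX
XXXX_X
t=4: ___X__
_XXX__
_X_X_X
XX_XX_
XXX_XX
___X_X
t=5: __X_X_
_XX___
_X_X_X
XX_XX_
XXX_XX
___X_X
t=6: __X_X_
_XX_X_
_X__X_
XX_X__
XXX_XX
___X_X
t=7: __X_X_
_XX_X_
_X_XX_
XXX_X_
XXXXXX
___X_X
t=8: __X_X_
_XX_X_
_X_XX_
XXX_XX
XXXX__
___X__
t=9: __X_XX
_XX__X
_X_XXX
XXX_XX
XXXX__
___X__
t=10: __X_XX
_XX__X
___XXX
____XX
X_XX__
___X__
t=11: __X__X
_XXXX_
___X_X
____XX
X_XX__
___X__
t=12: __X__X
_XXXX_
X__X_X
XX__XX
__XX__
___X__
t=13: __X___
_XXX_X
X__X__
XX__XX
__XX__
___X__
t=14: __X___
__XX_X
_XXX__
X___XX
__XX__
___X__
t=15: __X___
___X_X
______
X_X_XX
__XX__
___X__
t=16: XX____
_X_X_X
______
X_X_XX
__XX__
___X__
t=17: _X____
X__X_X
X_____
X_X_XX
__XX__
___X__
t=18: _X____
X__X_X
X_____
X_X_XX
_XXX__
XXXX__
t=19: _X__X_
X___X_
X___X_
X_X_XX
_XXX__
XXXX__
t=20: _X__X_
X___X_
X___X_
X_X_XX
XXXX__
__XX__
t=21: _X__X_
X___X_
X__XX_
X__X_X
XXX___
__XX__
t=22: __XXX_
X_X_X_
X__XX_
X__X_X
XXX___
__XX__

0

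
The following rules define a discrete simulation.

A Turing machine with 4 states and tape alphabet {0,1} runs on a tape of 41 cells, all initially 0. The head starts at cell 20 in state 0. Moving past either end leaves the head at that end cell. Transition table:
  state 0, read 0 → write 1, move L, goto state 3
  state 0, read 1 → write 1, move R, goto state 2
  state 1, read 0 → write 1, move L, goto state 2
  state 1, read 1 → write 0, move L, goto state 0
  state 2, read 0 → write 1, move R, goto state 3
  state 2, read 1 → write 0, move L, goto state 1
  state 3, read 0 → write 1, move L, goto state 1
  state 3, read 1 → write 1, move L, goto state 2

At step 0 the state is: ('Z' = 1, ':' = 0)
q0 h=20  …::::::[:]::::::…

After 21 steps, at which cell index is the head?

k=0  q0 h=20  …::::::[:]::::::…
k=1  q3 h=19  …::::::[:]Z:::::…
k=2  q1 h=18  …::::::[:]ZZ::::…
k=3  q2 h=17  …::::::[:]ZZZ:::…
k=4  q3 h=18  …:::::Z[Z]ZZ::::…
k=5  q2 h=17  …::::::[Z]ZZZ:::…
k=6  q1 h=16  …::::::[:]:ZZZ::…
k=7  q2 h=15  …::::::[:]Z:ZZZ:…
k=8  q3 h=16  …:::::Z[Z]:ZZZ::…
k=9  q2 h=15  …::::::[Z]Z:ZZZ:…
k=10  q1 h=14  …::::::[:]:Z:ZZZ…
k=11  q2 h=13  …::::::[:]Z:Z:ZZ…
k=12  q3 h=14  …:::::Z[Z]:Z:ZZZ…
k=13  q2 h=13  …::::::[Z]Z:Z:ZZ…
k=14  q1 h=12  …::::::[:]:Z:Z:Z…
k=15  q2 h=11  …::::::[:]Z:Z:Z:…
k=16  q3 h=12  …:::::Z[Z]:Z:Z:Z…
k=17  q2 h=11  …::::::[Z]Z:Z:Z:…
k=18  q1 h=10  …::::::[:]:Z:Z:Z…
k=19  q2 h= 9  …::::::[:]Z:Z:Z:…
k=20  q3 h=10  …:::::Z[Z]:Z:Z:Z…
k=21  q2 h= 9  …::::::[Z]Z:Z:Z:…

9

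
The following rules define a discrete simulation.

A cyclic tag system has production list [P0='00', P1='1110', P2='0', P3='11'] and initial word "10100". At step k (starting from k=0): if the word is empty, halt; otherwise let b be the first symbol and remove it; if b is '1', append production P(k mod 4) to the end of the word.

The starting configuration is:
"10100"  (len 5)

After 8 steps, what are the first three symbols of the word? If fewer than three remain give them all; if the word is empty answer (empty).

k=0  "10100"  (len 5)
k=1  "010000"  (len 6)
k=2  "10000"  (len 5)
k=3  "00000"  (len 5)
k=4  "0000"  (len 4)
k=5  "000"  (len 3)
k=6  "00"  (len 2)
k=7  "0"  (len 1)
k=8  (halted — word empty)

(empty)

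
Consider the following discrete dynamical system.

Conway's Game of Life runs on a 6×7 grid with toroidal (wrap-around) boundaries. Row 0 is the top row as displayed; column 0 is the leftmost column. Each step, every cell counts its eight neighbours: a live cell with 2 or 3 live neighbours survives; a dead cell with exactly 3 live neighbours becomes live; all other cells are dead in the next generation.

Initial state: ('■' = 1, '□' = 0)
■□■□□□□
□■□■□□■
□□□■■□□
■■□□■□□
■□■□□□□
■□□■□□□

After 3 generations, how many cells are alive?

9

step 0: ■□■□□□□
□■□■□□■
□□□■■□□
■■□□■□□
■□■□□□□
■□□■□□□
step 1: ■□■■□□■
■■□■■□□
□■□■■■□
■■■□■□□
■□■■□□■
■□■■□□■
step 2: □□□□□■□
□□□□□□□
□□□□□■■
□□□□□□□
□□□□■■□
□□□□■■□
step 3: □□□□■■□
□□□□□■■
□□□□□□□
□□□□■□■
□□□□■■□
□□□□□□■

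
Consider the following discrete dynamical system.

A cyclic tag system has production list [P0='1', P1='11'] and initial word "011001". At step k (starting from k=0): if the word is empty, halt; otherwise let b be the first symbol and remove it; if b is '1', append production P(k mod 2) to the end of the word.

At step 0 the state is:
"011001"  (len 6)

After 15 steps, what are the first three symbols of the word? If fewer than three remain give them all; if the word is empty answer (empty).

111

k=0  "011001"  (len 6)
k=1  "11001"  (len 5)
k=2  "100111"  (len 6)
k=3  "001111"  (len 6)
k=4  "01111"  (len 5)
k=5  "1111"  (len 4)
k=6  "11111"  (len 5)
k=7  "11111"  (len 5)
k=8  "111111"  (len 6)
k=9  "111111"  (len 6)
k=10  "1111111"  (len 7)
k=11  "1111111"  (len 7)
k=12  "11111111"  (len 8)
k=13  "11111111"  (len 8)
k=14  "111111111"  (len 9)
k=15  "111111111"  (len 9)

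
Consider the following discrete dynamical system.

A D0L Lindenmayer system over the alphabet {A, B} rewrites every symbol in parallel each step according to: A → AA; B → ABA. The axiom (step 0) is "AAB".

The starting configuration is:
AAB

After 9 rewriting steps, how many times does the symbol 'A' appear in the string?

2046

step 0: AAB
step 1: AAAAABA
step 2: AAAAAAAAAAABAAA
step 3: AAAAAAAAAAAAAAAAAAAAAAABAAAAAAA
step 4: AAAAAAAAAAAAAAAAAAAAAAAAAAAAAAAAAAAAAAAAAAAAAAABAAAAAAAAAAAAAAA
step 5: AAAAAAAAAAAAAAAAAAAAAAAAAAAAAAAAAAAAAAAAAAAAAAAAAAAAAAAAAA…AAAAAAAAAAAAAAAAAAAAAAAAAABAAAAAAAAAAAAAAAAAAAAAAAAAAAAAAA  (len 127)
step 6: AAAAAAAAAAAAAAAAAAAAAAAAAAAAAAAAAAAAAAAAAAAAAAAAAAAAAAAAAA…AAAAAAAAAAAAAAAAAAAAAAAAAAAAAAAAAAAAAAAAAAAAAAAAAAAAAAAAAA  (len 255)
step 7: AAAAAAAAAAAAAAAAAAAAAAAAAAAAAAAAAAAAAAAAAAAAAAAAAAAAAAAAAA…AAAAAAAAAAAAAAAAAAAAAAAAAAAAAAAAAAAAAAAAAAAAAAAAAAAAAAAAAA  (len 511)
step 8: AAAAAAAAAAAAAAAAAAAAAAAAAAAAAAAAAAAAAAAAAAAAAAAAAAAAAAAAAA…AAAAAAAAAAAAAAAAAAAAAAAAAAAAAAAAAAAAAAAAAAAAAAAAAAAAAAAAAA  (len 1023)
step 9: AAAAAAAAAAAAAAAAAAAAAAAAAAAAAAAAAAAAAAAAAAAAAAAAAAAAAAAAAA…AAAAAAAAAAAAAAAAAAAAAAAAAAAAAAAAAAAAAAAAAAAAAAAAAAAAAAAAAA  (len 2047)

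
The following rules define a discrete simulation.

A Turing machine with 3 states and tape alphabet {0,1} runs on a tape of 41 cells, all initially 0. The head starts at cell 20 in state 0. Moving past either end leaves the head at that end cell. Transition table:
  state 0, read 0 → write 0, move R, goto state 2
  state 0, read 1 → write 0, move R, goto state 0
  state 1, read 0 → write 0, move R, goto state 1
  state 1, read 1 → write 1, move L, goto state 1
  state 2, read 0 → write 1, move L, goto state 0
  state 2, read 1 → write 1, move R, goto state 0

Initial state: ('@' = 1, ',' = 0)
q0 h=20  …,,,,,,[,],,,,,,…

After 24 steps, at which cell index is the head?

32

k=0  q0 h=20  …,,,,,,[,],,,,,,…
k=1  q2 h=21  …,,,,,,[,],,,,,,…
k=2  q0 h=20  …,,,,,,[,]@,,,,,…
k=3  q2 h=21  …,,,,,,[@],,,,,,…
k=4  q0 h=22  …,,,,,@[,],,,,,,…
k=5  q2 h=23  …,,,,@,[,],,,,,,…
k=6  q0 h=22  …,,,,,@[,]@,,,,,…
k=7  q2 h=23  …,,,,@,[@],,,,,,…
k=8  q0 h=24  …,,,@,@[,],,,,,,…
k=9  q2 h=25  …,,@,@,[,],,,,,,…
k=10  q0 h=24  …,,,@,@[,]@,,,,,…
k=11  q2 h=25  …,,@,@,[@],,,,,,…
k=12  q0 h=26  …,@,@,@[,],,,,,,…
k=13  q2 h=27  …@,@,@,[,],,,,,,…
k=14  q0 h=26  …,@,@,@[,]@,,,,,…
k=15  q2 h=27  …@,@,@,[@],,,,,,…
k=16  q0 h=28  …,@,@,@[,],,,,,,…
k=17  q2 h=29  …@,@,@,[,],,,,,,…
k=18  q0 h=28  …,@,@,@[,]@,,,,,…
k=19  q2 h=29  …@,@,@,[@],,,,,,…
k=20  q0 h=30  …,@,@,@[,],,,,,,…
k=21  q2 h=31  …@,@,@,[,],,,,,,…
k=22  q0 h=30  …,@,@,@[,]@,,,,,…
k=23  q2 h=31  …@,@,@,[@],,,,,,…
k=24  q0 h=32  …,@,@,@[,],,,,,,…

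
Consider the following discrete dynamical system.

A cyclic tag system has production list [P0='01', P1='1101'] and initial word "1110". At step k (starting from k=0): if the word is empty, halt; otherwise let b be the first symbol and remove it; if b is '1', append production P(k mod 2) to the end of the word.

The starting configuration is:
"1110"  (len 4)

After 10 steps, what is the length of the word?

[0] "1110"  (len 4)
[1] "11001"  (len 5)
[2] "10011101"  (len 8)
[3] "001110101"  (len 9)
[4] "01110101"  (len 8)
[5] "1110101"  (len 7)
[6] "1101011101"  (len 10)
[7] "10101110101"  (len 11)
[8] "01011101011101"  (len 14)
[9] "1011101011101"  (len 13)
[10] "0111010111011101"  (len 16)

16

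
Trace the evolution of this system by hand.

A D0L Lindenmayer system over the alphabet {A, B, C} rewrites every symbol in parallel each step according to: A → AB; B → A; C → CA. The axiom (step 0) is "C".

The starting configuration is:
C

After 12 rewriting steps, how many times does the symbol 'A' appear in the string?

376

t=0: C
t=1: CA
t=2: CAAB
t=3: CAABABA
t=4: CAABABAABAAB
t=5: CAABABAABAABABAABABA
t=6: CAABABAABAABABAABABAABAABABAABAAB
t=7: CAABABAABAABABAABABAABAABABAABAABABAABABAABAABABAABABA
t=8: CAABABAABAABABAABABAABAABABAABAABABAABABAABAABABAABABAABAABABAABAABABAABABAABAABABAABAAB
t=9: CAABABAABAABABAABABAABAABABAABAABABAABABAABAABABAABABAABAA…AABABAABABAABAABABAABABAABAABABAABAABABAABABAABAABABAABABA  (len 143)
t=10: CAABABAABAABABAABABAABAABABAABAABABAABABAABAABABAABABAABAA…AABABAABABAABAABABAABABAABAABABAABAABABAABABAABAABABAABAAB  (len 232)
t=11: CAABABAABAABABAABABAABAABABAABAABABAABABAABAABABAABABAABAA…AABABAABABAABAABABAABABAABAABABAABAABABAABABAABAABABAABABA  (len 376)
t=12: CAABABAABAABABAABABAABAABABAABAABABAABABAABAABABAABABAABAA…AABABAABABAABAABABAABABAABAABABAABAABABAABABAABAABABAABAAB  (len 609)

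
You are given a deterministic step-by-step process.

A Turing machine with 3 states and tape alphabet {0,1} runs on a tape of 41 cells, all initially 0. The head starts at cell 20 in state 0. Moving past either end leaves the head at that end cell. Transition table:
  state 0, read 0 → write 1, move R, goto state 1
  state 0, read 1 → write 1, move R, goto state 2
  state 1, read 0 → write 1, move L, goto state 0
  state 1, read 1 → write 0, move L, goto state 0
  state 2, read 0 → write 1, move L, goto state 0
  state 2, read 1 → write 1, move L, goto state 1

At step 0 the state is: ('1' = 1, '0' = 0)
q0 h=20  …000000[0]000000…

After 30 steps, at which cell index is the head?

t=0: q0 h=20  …000000[0]000000…
t=1: q1 h=21  …000001[0]000000…
t=2: q0 h=20  …000000[1]100000…
t=3: q2 h=21  …000001[1]000000…
t=4: q1 h=20  …000000[1]100000…
t=5: q0 h=19  …000000[0]010000…
t=6: q1 h=20  …000001[0]100000…
t=7: q0 h=19  …000000[1]110000…
t=8: q2 h=20  …000001[1]100000…
t=9: q1 h=19  …000000[1]110000…
t=10: q0 h=18  …000000[0]011000…
t=11: q1 h=19  …000001[0]110000…
t=12: q0 h=18  …000000[1]111000…
t=13: q2 h=19  …000001[1]110000…
t=14: q1 h=18  …000000[1]111000…
t=15: q0 h=17  …000000[0]011100…
t=16: q1 h=18  …000001[0]111000…
t=17: q0 h=17  …000000[1]111100…
t=18: q2 h=18  …000001[1]111000…
t=19: q1 h=17  …000000[1]111100…
t=20: q0 h=16  …000000[0]011110…
t=21: q1 h=17  …000001[0]111100…
t=22: q0 h=16  …000000[1]111110…
t=23: q2 h=17  …000001[1]111100…
t=24: q1 h=16  …000000[1]111110…
t=25: q0 h=15  …000000[0]011111…
t=26: q1 h=16  …000001[0]111110…
t=27: q0 h=15  …000000[1]111111…
t=28: q2 h=16  …000001[1]111110…
t=29: q1 h=15  …000000[1]111111…
t=30: q0 h=14  …000000[0]011111…

14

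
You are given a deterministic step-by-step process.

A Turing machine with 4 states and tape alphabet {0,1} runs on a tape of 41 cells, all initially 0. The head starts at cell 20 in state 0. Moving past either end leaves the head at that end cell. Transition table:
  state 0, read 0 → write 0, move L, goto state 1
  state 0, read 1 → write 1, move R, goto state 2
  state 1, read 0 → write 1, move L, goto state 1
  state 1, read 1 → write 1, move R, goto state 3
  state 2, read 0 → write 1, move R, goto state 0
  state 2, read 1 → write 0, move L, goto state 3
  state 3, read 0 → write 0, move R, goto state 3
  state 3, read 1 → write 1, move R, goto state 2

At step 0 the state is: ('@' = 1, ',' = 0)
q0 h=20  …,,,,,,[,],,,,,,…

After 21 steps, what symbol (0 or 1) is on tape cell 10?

[0] q0 h=20  …,,,,,,[,],,,,,,…
[1] q1 h=19  …,,,,,,[,],,,,,,…
[2] q1 h=18  …,,,,,,[,]@,,,,,…
[3] q1 h=17  …,,,,,,[,]@@,,,,…
[4] q1 h=16  …,,,,,,[,]@@@,,,…
[5] q1 h=15  …,,,,,,[,]@@@@,,…
[6] q1 h=14  …,,,,,,[,]@@@@@,…
[7] q1 h=13  …,,,,,,[,]@@@@@@…
[8] q1 h=12  …,,,,,,[,]@@@@@@…
[9] q1 h=11  …,,,,,,[,]@@@@@@…
[10] q1 h=10  …,,,,,,[,]@@@@@@…
[11] q1 h= 9  …,,,,,,[,]@@@@@@…
[12] q1 h= 8  …,,,,,,[,]@@@@@@…
[13] q1 h= 7  …,,,,,,[,]@@@@@@…
[14] q1 h= 6  |,,,,,,[,]@@@@@@…
[15] q1 h= 5  |,,,,,[,]@@@@@@…
[16] q1 h= 4  |,,,,[,]@@@@@@…
[17] q1 h= 3  |,,,[,]@@@@@@…
[18] q1 h= 2  |,,[,]@@@@@@…
[19] q1 h= 1  |,[,]@@@@@@…
[20] q1 h= 0  |[,]@@@@@@…
[21] q1 h= 0  |[@]@@@@@@…

1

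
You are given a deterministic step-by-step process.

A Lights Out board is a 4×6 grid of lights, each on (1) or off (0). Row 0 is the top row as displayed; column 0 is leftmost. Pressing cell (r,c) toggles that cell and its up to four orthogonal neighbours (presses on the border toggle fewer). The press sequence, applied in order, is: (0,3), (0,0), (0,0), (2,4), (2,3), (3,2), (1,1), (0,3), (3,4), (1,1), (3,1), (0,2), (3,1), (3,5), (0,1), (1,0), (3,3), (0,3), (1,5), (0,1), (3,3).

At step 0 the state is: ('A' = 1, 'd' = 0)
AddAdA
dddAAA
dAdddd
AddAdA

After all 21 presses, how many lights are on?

17

t=0: AddAdA
dddAAA
dAdddd
AddAdA
t=1: AdAdAA
ddddAA
dAdddd
AddAdA
t=2: dAAdAA
AdddAA
dAdddd
AddAdA
t=3: AdAdAA
ddddAA
dAdddd
AddAdA
t=4: AdAdAA
dddddA
dAdAAA
AddAAA
t=5: AdAdAA
dddAdA
dAAddA
AdddAA
t=6: AdAdAA
dddAdA
dAdddA
AAAAAA
t=7: AAAdAA
AAAAdA
dddddA
AAAAAA
t=8: AAdAdA
AAAddA
dddddA
AAAAAA
t=9: AAdAdA
AAAddA
ddddAA
AAAddd
t=10: AddAdA
dddddA
dAddAA
AAAddd
t=11: AddAdA
dddddA
ddddAA
dddddd
t=12: AAAddA
ddAddA
ddddAA
dddddd
t=13: AAAddA
ddAddA
dAddAA
AAAddd
t=14: AAAddA
ddAddA
dAddAd
AAAdAA
t=15: dddddA
dAAddA
dAddAd
AAAdAA
t=16: AddddA
AdAddA
AAddAd
AAAdAA
t=17: AddddA
AdAddA
AAdAAd
AAdAdA
t=18: AdAAAA
AdAAdA
AAdAAd
AAdAdA
t=19: AdAAAd
AdAAAd
AAdAAA
AAdAdA
t=20: dAdAAd
AAAAAd
AAdAAA
AAdAdA
t=21: dAdAAd
AAAAAd
AAddAA
AAAdAA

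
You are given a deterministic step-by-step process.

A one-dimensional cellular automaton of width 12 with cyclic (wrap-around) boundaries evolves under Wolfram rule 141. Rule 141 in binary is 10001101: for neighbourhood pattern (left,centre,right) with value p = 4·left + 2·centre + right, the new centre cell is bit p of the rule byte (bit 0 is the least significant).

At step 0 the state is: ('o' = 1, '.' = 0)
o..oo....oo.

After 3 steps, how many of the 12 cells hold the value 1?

4

t=0: o..oo....oo.
t=1: o..o..oo.o..
t=2: o..o..o..o..
t=3: o..o..o..o..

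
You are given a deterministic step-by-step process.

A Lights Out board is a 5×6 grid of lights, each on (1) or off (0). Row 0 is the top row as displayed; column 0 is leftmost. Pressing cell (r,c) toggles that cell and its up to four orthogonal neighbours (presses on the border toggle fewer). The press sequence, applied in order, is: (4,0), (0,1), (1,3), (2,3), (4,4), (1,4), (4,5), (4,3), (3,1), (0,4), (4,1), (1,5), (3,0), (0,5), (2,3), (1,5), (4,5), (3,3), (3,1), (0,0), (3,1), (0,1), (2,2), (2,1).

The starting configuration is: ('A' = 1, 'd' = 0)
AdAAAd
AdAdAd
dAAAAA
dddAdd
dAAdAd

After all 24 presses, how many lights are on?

15

0) AdAAAd
AdAdAd
dAAAAA
dddAdd
dAAdAd
1) AdAAAd
AdAdAd
dAAAAA
AddAdd
AdAdAd
2) dAdAAd
AAAdAd
dAAAAA
AddAdd
AdAdAd
3) dAddAd
AAdAdd
dAAdAA
AddAdd
AdAdAd
4) dAddAd
AAdddd
dAdAdA
Addddd
AdAdAd
5) dAddAd
AAdddd
dAdAdA
AdddAd
AdAAdA
6) dAdddd
AAdAAA
dAdAAA
AdddAd
AdAAdA
7) dAdddd
AAdAAA
dAdAAA
AdddAA
AdAAAd
8) dAdddd
AAdAAA
dAdAAA
AddAAA
Addddd
9) dAdddd
AAdAAA
dddAAA
dAAAAA
AAdddd
10) dAdAAA
AAdAdA
dddAAA
dAAAAA
AAdddd
11) dAdAAA
AAdAdA
dddAAA
ddAAAA
ddAddd
12) dAdAAd
AAdAAd
dddAAd
ddAAAA
ddAddd
13) dAdAAd
AAdAAd
AddAAd
AAAAAA
AdAddd
14) dAdAdA
AAdAAA
AddAAd
AAAAAA
AdAddd
15) dAdAdA
AAddAA
AdAddd
AAAdAA
AdAddd
16) dAdAdd
AAdddd
AdAddA
AAAdAA
AdAddd
17) dAdAdd
AAdddd
AdAddA
AAAdAd
AdAdAA
18) dAdAdd
AAdddd
AdAAdA
AAdAdd
AdAAAA
19) dAdAdd
AAdddd
AAAAdA
ddAAdd
AAAAAA
20) AddAdd
dAdddd
AAAAdA
ddAAdd
AAAAAA
21) AddAdd
dAdddd
AdAAdA
AAdAdd
AdAAAA
22) dAAAdd
dddddd
AdAAdA
AAdAdd
AdAAAA
23) dAAAdd
ddAddd
AAdddA
AAAAdd
AdAAAA
24) dAAAdd
dAAddd
ddAddA
AdAAdd
AdAAAA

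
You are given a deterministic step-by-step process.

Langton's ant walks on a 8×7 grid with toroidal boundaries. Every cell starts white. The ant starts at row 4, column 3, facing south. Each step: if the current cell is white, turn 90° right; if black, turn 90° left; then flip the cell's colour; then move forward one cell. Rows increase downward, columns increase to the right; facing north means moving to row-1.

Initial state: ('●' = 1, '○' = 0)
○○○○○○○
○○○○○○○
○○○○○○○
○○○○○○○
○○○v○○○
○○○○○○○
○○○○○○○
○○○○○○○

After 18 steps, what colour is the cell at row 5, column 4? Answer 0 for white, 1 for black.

[0] ○○○○○○○
○○○○○○○
○○○○○○○
○○○○○○○
○○○v○○○
○○○○○○○
○○○○○○○
○○○○○○○
[1] ○○○○○○○
○○○○○○○
○○○○○○○
○○○○○○○
○○<●○○○
○○○○○○○
○○○○○○○
○○○○○○○
[2] ○○○○○○○
○○○○○○○
○○○○○○○
○○^○○○○
○○●●○○○
○○○○○○○
○○○○○○○
○○○○○○○
[3] ○○○○○○○
○○○○○○○
○○○○○○○
○○●>○○○
○○●●○○○
○○○○○○○
○○○○○○○
○○○○○○○
[4] ○○○○○○○
○○○○○○○
○○○○○○○
○○●●○○○
○○●v○○○
○○○○○○○
○○○○○○○
○○○○○○○
[5] ○○○○○○○
○○○○○○○
○○○○○○○
○○●●○○○
○○●○>○○
○○○○○○○
○○○○○○○
○○○○○○○
[6] ○○○○○○○
○○○○○○○
○○○○○○○
○○●●○○○
○○●○●○○
○○○○v○○
○○○○○○○
○○○○○○○
[7] ○○○○○○○
○○○○○○○
○○○○○○○
○○●●○○○
○○●○●○○
○○○<●○○
○○○○○○○
○○○○○○○
[8] ○○○○○○○
○○○○○○○
○○○○○○○
○○●●○○○
○○●^●○○
○○○●●○○
○○○○○○○
○○○○○○○
[9] ○○○○○○○
○○○○○○○
○○○○○○○
○○●●○○○
○○●●>○○
○○○●●○○
○○○○○○○
○○○○○○○
[10] ○○○○○○○
○○○○○○○
○○○○○○○
○○●●^○○
○○●●○○○
○○○●●○○
○○○○○○○
○○○○○○○
[11] ○○○○○○○
○○○○○○○
○○○○○○○
○○●●●>○
○○●●○○○
○○○●●○○
○○○○○○○
○○○○○○○
[12] ○○○○○○○
○○○○○○○
○○○○○○○
○○●●●●○
○○●●○v○
○○○●●○○
○○○○○○○
○○○○○○○
[13] ○○○○○○○
○○○○○○○
○○○○○○○
○○●●●●○
○○●●<●○
○○○●●○○
○○○○○○○
○○○○○○○
[14] ○○○○○○○
○○○○○○○
○○○○○○○
○○●●^●○
○○●●●●○
○○○●●○○
○○○○○○○
○○○○○○○
[15] ○○○○○○○
○○○○○○○
○○○○○○○
○○●<○●○
○○●●●●○
○○○●●○○
○○○○○○○
○○○○○○○
[16] ○○○○○○○
○○○○○○○
○○○○○○○
○○●○○●○
○○●v●●○
○○○●●○○
○○○○○○○
○○○○○○○
[17] ○○○○○○○
○○○○○○○
○○○○○○○
○○●○○●○
○○●○>●○
○○○●●○○
○○○○○○○
○○○○○○○
[18] ○○○○○○○
○○○○○○○
○○○○○○○
○○●○^●○
○○●○○●○
○○○●●○○
○○○○○○○
○○○○○○○

1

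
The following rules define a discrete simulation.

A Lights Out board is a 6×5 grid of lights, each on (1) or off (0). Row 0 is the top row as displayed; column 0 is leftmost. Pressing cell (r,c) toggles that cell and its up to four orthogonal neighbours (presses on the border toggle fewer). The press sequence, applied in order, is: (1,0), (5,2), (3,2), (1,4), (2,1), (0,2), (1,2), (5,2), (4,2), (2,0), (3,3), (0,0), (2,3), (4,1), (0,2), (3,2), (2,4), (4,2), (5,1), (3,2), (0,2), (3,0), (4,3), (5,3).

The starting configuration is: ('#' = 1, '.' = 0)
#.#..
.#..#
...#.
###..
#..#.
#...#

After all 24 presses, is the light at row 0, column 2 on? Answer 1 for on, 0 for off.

1

gen 0: #.#..
.#..#
...#.
###..
#..#.
#...#
gen 1: ..#..
#...#
#..#.
###..
#..#.
#...#
gen 2: ..#..
#...#
#..#.
###..
#.##.
#####
gen 3: ..#..
#...#
#.##.
#..#.
#..#.
#####
gen 4: ..#.#
#..#.
#.###
#..#.
#..#.
#####
gen 5: ..#.#
##.#.
.#.##
##.#.
#..#.
#####
gen 6: .#.##
####.
.#.##
##.#.
#..#.
#####
gen 7: .####
#....
.####
##.#.
#..#.
#####
gen 8: .####
#....
.####
##.#.
#.##.
#...#
gen 9: .####
#....
.####
####.
##...
#.#.#
gen 10: .####
.....
#.###
.###.
##...
#.#.#
gen 11: .####
.....
#.#.#
.#..#
##.#.
#.#.#
gen 12: #.###
#....
#.#.#
.#..#
##.#.
#.#.#
gen 13: #.###
#..#.
#..#.
.#.##
##.#.
#.#.#
gen 14: #.###
#..#.
#..#.
...##
..##.
###.#
gen 15: ##..#
#.##.
#..#.
...##
..##.
###.#
gen 16: ##..#
#.##.
#.##.
.##.#
...#.
###.#
gen 17: ##..#
#.###
#.#.#
.##..
...#.
###.#
gen 18: ##..#
#.###
#.#.#
.#...
.##..
##..#
gen 19: ##..#
#.###
#.#.#
.#...
..#..
..#.#
gen 20: ##..#
#.###
#...#
..##.
.....
..#.#
gen 21: #.###
#..##
#...#
..##.
.....
..#.#
gen 22: #.###
#..##
....#
####.
#....
..#.#
gen 23: #.###
#..##
....#
###..
#.###
..###
gen 24: #.###
#..##
....#
###..
#.#.#
.....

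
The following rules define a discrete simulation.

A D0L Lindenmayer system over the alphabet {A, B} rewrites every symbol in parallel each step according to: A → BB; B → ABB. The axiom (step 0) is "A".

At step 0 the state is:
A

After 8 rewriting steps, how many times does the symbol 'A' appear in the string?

k=0  A
k=1  BB
k=2  ABBABB
k=3  BBABBABBBBABBABB
k=4  ABBABBBBABBABBBBABBABBABBABBBBABBABBBBABBABB
k=5  BBABBABBBBABBABBABBABBBBABBABBBBABBABBABBABBBBABBABBBBABBABBBBABBABBBBABBABBABBABBBBABBABBBBABBABBABBABBBBABBABBBBABBABB
k=6  ABBABBBBABBABBBBABBABBABBABBBBABBABBBBABBABBBBABBABBBBABBA…ABBABBBBABBABBABBABBBBABBABBBBABBABBABBABBBBABBABBBBABBABB  (len 328)
k=7  BBABBABBBBABBABBABBABBBBABBABBBBABBABBABBABBBBABBABBBBABBA…ABBABBBBABBABBABBABBBBABBABBBBABBABBABBABBBBABBABBBBABBABB  (len 896)
k=8  ABBABBBBABBABBBBABBABBABBABBBBABBABBBBABBABBBBABBABBBBABBA…ABBABBBBABBABBABBABBBBABBABBBBABBABBABBABBBBABBABBBBABBABB  (len 2448)

656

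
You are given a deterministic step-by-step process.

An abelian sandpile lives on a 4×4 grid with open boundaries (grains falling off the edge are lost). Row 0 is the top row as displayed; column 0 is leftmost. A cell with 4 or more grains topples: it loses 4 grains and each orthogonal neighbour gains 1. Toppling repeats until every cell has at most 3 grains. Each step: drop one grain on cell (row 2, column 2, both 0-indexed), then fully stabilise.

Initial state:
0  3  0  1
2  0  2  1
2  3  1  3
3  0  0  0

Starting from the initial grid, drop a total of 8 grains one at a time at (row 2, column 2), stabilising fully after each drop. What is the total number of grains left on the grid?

t=0: 0  3  0  1
2  0  2  1
2  3  1  3
3  0  0  0
t=1: 0  3  0  1
2  0  2  1
2  3  2  3
3  0  0  0
t=2: 0  3  0  1
2  0  2  1
2  3  3  3
3  0  0  0
t=3: 0  3  0  1
2  1  3  2
3  0  2  0
3  1  1  1
t=4: 0  3  0  1
2  1  3  2
3  0  3  0
3  1  1  1
t=5: 0  3  1  1
2  2  0  3
3  1  1  1
3  1  2  1
t=6: 0  3  1  1
2  2  0  3
3  1  2  1
3  1  2  1
t=7: 0  3  1  1
2  2  0  3
3  1  3  1
3  1  2  1
t=8: 0  3  1  1
2  2  1  3
3  2  0  2
3  1  3  1

28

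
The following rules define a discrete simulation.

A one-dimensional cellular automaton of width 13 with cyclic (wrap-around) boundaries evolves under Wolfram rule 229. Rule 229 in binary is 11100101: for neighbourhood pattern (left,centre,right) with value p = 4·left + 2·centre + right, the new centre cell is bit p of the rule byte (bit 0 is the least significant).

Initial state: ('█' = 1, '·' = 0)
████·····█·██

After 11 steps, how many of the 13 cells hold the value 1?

[0] ████·····█·██
[1] ████·███·██·█
[2] █████·███·██·
[3] ·█████·███·██
[4] █·█████·███·█
[5] ██·█████·███·
[6] ·██·█████·███
[7] █·██·█████·██
[8] ██·██·█████·█
[9] ███·██·█████·
[10] ·███·██·█████
[11] █·███·██·████

10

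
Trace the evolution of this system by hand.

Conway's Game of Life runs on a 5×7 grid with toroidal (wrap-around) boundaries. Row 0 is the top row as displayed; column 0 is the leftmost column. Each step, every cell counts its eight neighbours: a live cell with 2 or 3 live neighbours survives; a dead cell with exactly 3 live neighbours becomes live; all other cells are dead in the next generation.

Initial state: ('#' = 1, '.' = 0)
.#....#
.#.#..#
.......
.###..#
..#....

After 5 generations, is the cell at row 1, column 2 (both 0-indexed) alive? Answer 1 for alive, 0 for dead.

t=0: .#....#
.#.#..#
.......
.###..#
..#....
t=1: .#.....
..#....
.#.#...
.###...
...#...
t=2: ..#....
.##....
.#.#...
.#.##..
.#.#...
t=3: ...#...
.#.#...
##.##..
##.##..
.#.##..
t=4: ...#...
##.#...
.......
.....#.
##.....
t=5: .......
..#....
.......
.......
.......

1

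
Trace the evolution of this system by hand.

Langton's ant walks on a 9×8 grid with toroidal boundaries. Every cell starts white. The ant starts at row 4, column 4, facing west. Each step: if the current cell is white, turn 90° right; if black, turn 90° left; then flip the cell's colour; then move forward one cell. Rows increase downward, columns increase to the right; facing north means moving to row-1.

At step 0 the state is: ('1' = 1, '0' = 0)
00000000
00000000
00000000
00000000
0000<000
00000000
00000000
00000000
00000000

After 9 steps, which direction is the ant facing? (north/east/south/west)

t=0: 00000000
00000000
00000000
00000000
0000<000
00000000
00000000
00000000
00000000
t=1: 00000000
00000000
00000000
0000^000
00001000
00000000
00000000
00000000
00000000
t=2: 00000000
00000000
00000000
00001>00
00001000
00000000
00000000
00000000
00000000
t=3: 00000000
00000000
00000000
00001100
00001v00
00000000
00000000
00000000
00000000
t=4: 00000000
00000000
00000000
00001100
0000<100
00000000
00000000
00000000
00000000
t=5: 00000000
00000000
00000000
00001100
00000100
0000v000
00000000
00000000
00000000
t=6: 00000000
00000000
00000000
00001100
00000100
000<1000
00000000
00000000
00000000
t=7: 00000000
00000000
00000000
00001100
000^0100
00011000
00000000
00000000
00000000
t=8: 00000000
00000000
00000000
00001100
0001>100
00011000
00000000
00000000
00000000
t=9: 00000000
00000000
00000000
00001100
00011100
0001v000
00000000
00000000
00000000

south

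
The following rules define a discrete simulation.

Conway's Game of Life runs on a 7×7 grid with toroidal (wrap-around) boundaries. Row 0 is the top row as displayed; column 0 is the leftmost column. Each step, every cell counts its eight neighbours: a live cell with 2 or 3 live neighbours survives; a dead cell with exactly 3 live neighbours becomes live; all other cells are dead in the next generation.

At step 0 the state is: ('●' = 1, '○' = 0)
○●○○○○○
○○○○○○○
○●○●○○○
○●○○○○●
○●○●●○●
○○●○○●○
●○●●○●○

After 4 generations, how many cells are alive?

13

k=0  ○●○○○○○
○○○○○○○
○●○●○○○
○●○○○○●
○●○●●○●
○○●○○●○
●○●●○●○
k=1  ○●●○○○○
○○●○○○○
●○●○○○○
○●○●●●○
○●○●●○●
●○○○○●○
○○●●●○●
k=2  ○●○○○○○
○○●●○○○
○○●○●○○
○●○○○●●
○●○●○○●
●●○○○○○
●○●●●●●
k=3  ●●○○○●●
○●●●○○○
○●●○●●○
○●○●●●●
○●○○○●●
○○○○○○○
○○●●●●●
k=4  ○○○○○○○
○○○●○○○
○○○○○○●
○●○●○○○
○○●○○○●
●○●●○○○
○●●●●○○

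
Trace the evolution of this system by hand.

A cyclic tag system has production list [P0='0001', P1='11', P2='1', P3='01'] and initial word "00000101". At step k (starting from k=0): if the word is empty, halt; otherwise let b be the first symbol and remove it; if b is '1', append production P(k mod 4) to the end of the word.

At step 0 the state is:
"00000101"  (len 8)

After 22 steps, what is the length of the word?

10

t=0: "00000101"  (len 8)
t=1: "0000101"  (len 7)
t=2: "000101"  (len 6)
t=3: "00101"  (len 5)
t=4: "0101"  (len 4)
t=5: "101"  (len 3)
t=6: "0111"  (len 4)
t=7: "111"  (len 3)
t=8: "1101"  (len 4)
t=9: "1010001"  (len 7)
t=10: "01000111"  (len 8)
t=11: "1000111"  (len 7)
t=12: "00011101"  (len 8)
t=13: "0011101"  (len 7)
t=14: "011101"  (len 6)
t=15: "11101"  (len 5)
t=16: "110101"  (len 6)
t=17: "101010001"  (len 9)
t=18: "0101000111"  (len 10)
t=19: "101000111"  (len 9)
t=20: "0100011101"  (len 10)
t=21: "100011101"  (len 9)
t=22: "0001110111"  (len 10)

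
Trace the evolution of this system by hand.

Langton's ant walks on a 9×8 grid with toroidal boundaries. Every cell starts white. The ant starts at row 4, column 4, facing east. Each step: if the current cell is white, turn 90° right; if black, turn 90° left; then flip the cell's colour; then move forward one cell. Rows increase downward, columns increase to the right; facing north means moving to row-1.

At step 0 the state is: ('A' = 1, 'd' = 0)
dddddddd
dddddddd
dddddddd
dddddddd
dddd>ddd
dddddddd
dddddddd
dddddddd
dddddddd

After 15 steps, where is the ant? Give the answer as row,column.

4,3

step 0: dddddddd
dddddddd
dddddddd
dddddddd
dddd>ddd
dddddddd
dddddddd
dddddddd
dddddddd
step 1: dddddddd
dddddddd
dddddddd
dddddddd
ddddAddd
ddddvddd
dddddddd
dddddddd
dddddddd
step 2: dddddddd
dddddddd
dddddddd
dddddddd
ddddAddd
ddd<Addd
dddddddd
dddddddd
dddddddd
step 3: dddddddd
dddddddd
dddddddd
dddddddd
ddd^Addd
dddAAddd
dddddddd
dddddddd
dddddddd
step 4: dddddddd
dddddddd
dddddddd
dddddddd
dddA>ddd
dddAAddd
dddddddd
dddddddd
dddddddd
step 5: dddddddd
dddddddd
dddddddd
dddd^ddd
dddAdddd
dddAAddd
dddddddd
dddddddd
dddddddd
step 6: dddddddd
dddddddd
dddddddd
ddddA>dd
dddAdddd
dddAAddd
dddddddd
dddddddd
dddddddd
step 7: dddddddd
dddddddd
dddddddd
ddddAAdd
dddAdvdd
dddAAddd
dddddddd
dddddddd
dddddddd
step 8: dddddddd
dddddddd
dddddddd
ddddAAdd
dddA<Add
dddAAddd
dddddddd
dddddddd
dddddddd
step 9: dddddddd
dddddddd
dddddddd
dddd^Add
dddAAAdd
dddAAddd
dddddddd
dddddddd
dddddddd
step 10: dddddddd
dddddddd
dddddddd
ddd<dAdd
dddAAAdd
dddAAddd
dddddddd
dddddddd
dddddddd
step 11: dddddddd
dddddddd
ddd^dddd
dddAdAdd
dddAAAdd
dddAAddd
dddddddd
dddddddd
dddddddd
step 12: dddddddd
dddddddd
dddA>ddd
dddAdAdd
dddAAAdd
dddAAddd
dddddddd
dddddddd
dddddddd
step 13: dddddddd
dddddddd
dddAAddd
dddAvAdd
dddAAAdd
dddAAddd
dddddddd
dddddddd
dddddddd
step 14: dddddddd
dddddddd
dddAAddd
ddd<AAdd
dddAAAdd
dddAAddd
dddddddd
dddddddd
dddddddd
step 15: dddddddd
dddddddd
dddAAddd
ddddAAdd
dddvAAdd
dddAAddd
dddddddd
dddddddd
dddddddd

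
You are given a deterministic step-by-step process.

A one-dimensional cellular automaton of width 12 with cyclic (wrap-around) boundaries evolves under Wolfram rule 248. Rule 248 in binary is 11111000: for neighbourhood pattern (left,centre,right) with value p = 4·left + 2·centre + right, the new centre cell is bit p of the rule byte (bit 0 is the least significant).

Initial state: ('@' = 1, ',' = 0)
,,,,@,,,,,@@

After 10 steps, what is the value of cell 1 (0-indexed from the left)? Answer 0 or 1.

1

0) ,,,,@,,,,,@@
1) @,,,,@,,,,@@
2) @@,,,,@,,,@@
3) @@@,,,,@,,@@
4) @@@@,,,,@,@@
5) @@@@@,,,,@@@
6) @@@@@@,,,@@@
7) @@@@@@@,,@@@
8) @@@@@@@@,@@@
9) @@@@@@@@@@@@
10) @@@@@@@@@@@@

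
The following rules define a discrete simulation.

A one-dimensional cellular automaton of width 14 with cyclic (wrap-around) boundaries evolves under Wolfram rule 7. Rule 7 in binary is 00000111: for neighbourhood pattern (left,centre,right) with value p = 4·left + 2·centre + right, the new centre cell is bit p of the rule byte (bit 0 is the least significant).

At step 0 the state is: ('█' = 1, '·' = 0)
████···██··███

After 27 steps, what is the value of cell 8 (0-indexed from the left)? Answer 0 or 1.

gen 0: ████···██··███
gen 1: ·····██···█···
gen 2: █████···███·██
gen 3: ······██······
gen 4: ██████···█████
gen 5: ·······██·····
gen 6: ███████···████
gen 7: ········██····
gen 8: ████████···███
gen 9: ·········██···
gen 10: █████████···██
gen 11: ··········██··
gen 12: ██████████···█
gen 13: ···········██·
gen 14: ███████████···
gen 15: ············██
gen 16: ·███████████··
gen 17: █············█
gen 18: ··███████████·
gen 19: ██············
gen 20: ···███████████
gen 21: ·██···········
gen 22: █···██████████
gen 23: ··██··········
gen 24: ██···█████████
gen 25: ···██·········
gen 26: ███···████████
gen 27: ····██········

0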